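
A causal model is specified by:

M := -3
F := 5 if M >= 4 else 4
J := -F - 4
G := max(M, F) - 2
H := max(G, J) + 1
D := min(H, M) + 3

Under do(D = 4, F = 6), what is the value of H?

The joint intervention fixes D = 4, F = 6, removing each variable's own equation.
J = -F - 4  [with F=6]  = -10
G = max(M, F) - 2  [with M=-3, F=6]  = 4
H = max(G, J) + 1  [with G=4, J=-10]  = 5

5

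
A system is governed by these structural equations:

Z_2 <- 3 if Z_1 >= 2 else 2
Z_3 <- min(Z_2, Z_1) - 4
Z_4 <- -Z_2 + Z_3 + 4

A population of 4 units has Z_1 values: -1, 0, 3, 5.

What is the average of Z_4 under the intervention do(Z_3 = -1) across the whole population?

do(Z_3=-1) breaks Z_3's dependence on Z_1. With Z_3=-1 fixed, Z_4 across the units is 1, 1, 0, 0, mean 0.5.

0.5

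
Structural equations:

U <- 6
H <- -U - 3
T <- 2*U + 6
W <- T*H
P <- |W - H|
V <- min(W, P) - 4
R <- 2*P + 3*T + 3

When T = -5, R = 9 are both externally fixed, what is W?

45

The joint intervention fixes T = -5, R = 9, removing each variable's own equation.
H = -U - 3  [with U=6]  = -9
W = T*H  [with T=-5, H=-9]  = 45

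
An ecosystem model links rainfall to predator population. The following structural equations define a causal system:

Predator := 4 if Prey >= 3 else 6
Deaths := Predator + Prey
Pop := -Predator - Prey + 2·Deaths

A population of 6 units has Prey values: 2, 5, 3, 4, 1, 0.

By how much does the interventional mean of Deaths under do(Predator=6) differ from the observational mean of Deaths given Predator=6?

1.5

Every unit gets Predator=6 under the intervention. Deaths values become 8, 11, 9, 10, 7, 6; E[Deaths|do(Predator=6)] = 8.5.
Observing Predator=6 restricts to units where Predator's equation naturally yields 6: Prey ∈ {2, 1, 0}. In that subpopulation Deaths = 8, 7, 6, mean 7.
Difference = 8.5 − 7 = 1.5.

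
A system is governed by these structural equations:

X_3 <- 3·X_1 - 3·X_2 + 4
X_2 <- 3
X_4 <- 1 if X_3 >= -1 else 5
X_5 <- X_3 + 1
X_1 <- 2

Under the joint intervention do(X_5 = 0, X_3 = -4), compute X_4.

Under do(X_5 = 0, X_3 = -4), each intervened variable's structural equation is replaced by its fixed value.
X_4 = 1 if X_3 >= -1 else 5  [with X_3=-4]  = 5

5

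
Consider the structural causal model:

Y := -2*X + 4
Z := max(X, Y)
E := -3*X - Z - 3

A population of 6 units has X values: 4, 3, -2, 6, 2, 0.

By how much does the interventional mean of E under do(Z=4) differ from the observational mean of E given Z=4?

do(Z=4) breaks Z's dependence on X. With Z=4 fixed, E across the units is -19, -16, -1, -25, -13, -7, mean -13.5.
E[E|Z=4] averages over only the 2 units with Z=4 (X = 4, 0): E = -19, -7, mean -13.
Difference = -13.5 − (-13) = -0.5.

-0.5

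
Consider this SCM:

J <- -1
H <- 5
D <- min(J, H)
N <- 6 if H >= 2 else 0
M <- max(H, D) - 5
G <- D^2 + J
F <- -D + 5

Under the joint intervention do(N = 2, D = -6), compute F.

The joint intervention fixes N = 2, D = -6, removing each variable's own equation.
F = -D + 5  [with D=-6]  = 11

11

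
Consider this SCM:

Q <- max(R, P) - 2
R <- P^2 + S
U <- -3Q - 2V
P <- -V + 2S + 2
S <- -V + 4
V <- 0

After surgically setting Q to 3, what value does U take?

-9

The intervention breaks the incoming arrows to Q: Q <- max(R, P) - 2 no longer applies, and Q = 3.
U = -3Q - 2V  [with Q=3, V=0]  = -9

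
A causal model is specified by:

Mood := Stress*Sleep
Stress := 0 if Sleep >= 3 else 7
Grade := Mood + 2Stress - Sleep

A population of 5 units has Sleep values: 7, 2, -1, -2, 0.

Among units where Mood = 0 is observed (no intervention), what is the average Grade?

Conditioning on Mood=0 selects the 2 unit(s) with Sleep ∈ {7, 0}. Their Grade values: -7, 14. Mean = 3.5.

3.5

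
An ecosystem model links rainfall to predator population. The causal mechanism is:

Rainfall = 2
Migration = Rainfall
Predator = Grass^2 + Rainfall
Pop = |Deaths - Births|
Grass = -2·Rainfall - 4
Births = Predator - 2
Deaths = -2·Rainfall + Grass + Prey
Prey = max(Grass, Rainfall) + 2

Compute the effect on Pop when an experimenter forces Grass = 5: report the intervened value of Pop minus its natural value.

do(Grass=5) replaces the equation Grass = -2·Rainfall - 4 with the constant Grass = 5.
Prey = max(Grass, Rainfall) + 2  [with Grass=5, Rainfall=2]  = 7
Predator = Grass^2 + Rainfall  [with Grass=5, Rainfall=2]  = 27
Births = Predator - 2  [with Predator=27]  = 25
Deaths = -2·Rainfall + Grass + Prey  [with Rainfall=2, Grass=5, Prey=7]  = 8
Pop = |Deaths - Births|  [with Deaths=8, Births=25]  = 17
Without intervention: Grass = -2·Rainfall - 4  [with Rainfall=2]  = -8; Prey = max(Grass, Rainfall) + 2  [with Grass=-8, Rainfall=2]  = 4; Predator = Grass^2 + Rainfall  [with Grass=-8, Rainfall=2]  = 66; Births = Predator - 2  [with Predator=66]  = 64; Deaths = -2·Rainfall + Grass + Prey  [with Rainfall=2, Grass=-8, Prey=4]  = -8; Pop = |Deaths - Births|  [with Deaths=-8, Births=64]  = 72.
Change = 17 − 72 = -55.

-55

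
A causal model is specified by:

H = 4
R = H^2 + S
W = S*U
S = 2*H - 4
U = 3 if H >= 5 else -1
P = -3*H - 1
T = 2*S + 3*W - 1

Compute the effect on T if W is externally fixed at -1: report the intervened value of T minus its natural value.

Under do(W=-1), the mechanism W = S*U is discarded; W is fixed at -1.
S = 2*H - 4  [with H=4]  = 4
T = 2*S + 3*W - 1  [with S=4, W=-1]  = 4
Without intervention: S = 2*H - 4  [with H=4]  = 4; U = 3 if H >= 5 else -1  [with H=4]  = -1; W = S*U  [with S=4, U=-1]  = -4; T = 2*S + 3*W - 1  [with S=4, W=-4]  = -5.
Change = 4 − (-5) = 9.

9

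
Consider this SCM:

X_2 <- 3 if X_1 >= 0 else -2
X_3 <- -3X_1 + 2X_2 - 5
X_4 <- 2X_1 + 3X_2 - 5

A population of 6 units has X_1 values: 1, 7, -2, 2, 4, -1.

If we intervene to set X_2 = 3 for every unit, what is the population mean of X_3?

do(X_2=3) breaks X_2's dependence on X_1. With X_2=3 fixed, X_3 across the units is -2, -20, 7, -5, -11, 4, mean -4.5.

-4.5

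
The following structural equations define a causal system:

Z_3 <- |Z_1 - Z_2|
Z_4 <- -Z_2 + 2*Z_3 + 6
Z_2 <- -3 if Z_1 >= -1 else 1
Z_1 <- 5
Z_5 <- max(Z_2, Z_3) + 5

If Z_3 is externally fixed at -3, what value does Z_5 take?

do(Z_3=-3) replaces the equation Z_3 <- |Z_1 - Z_2| with the constant Z_3 = -3.
Z_2 = -3 if Z_1 >= -1 else 1  [with Z_1=5]  = -3
Z_5 = max(Z_2, Z_3) + 5  [with Z_2=-3, Z_3=-3]  = 2

2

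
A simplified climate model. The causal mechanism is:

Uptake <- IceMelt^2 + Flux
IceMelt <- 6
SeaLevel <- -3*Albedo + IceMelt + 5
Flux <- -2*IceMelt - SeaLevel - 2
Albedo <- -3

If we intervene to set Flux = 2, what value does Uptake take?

38

Intervening sets Flux = 2 and removes its equation (Flux <- -2*IceMelt - SeaLevel - 2).
Uptake = IceMelt^2 + Flux  [with IceMelt=6, Flux=2]  = 38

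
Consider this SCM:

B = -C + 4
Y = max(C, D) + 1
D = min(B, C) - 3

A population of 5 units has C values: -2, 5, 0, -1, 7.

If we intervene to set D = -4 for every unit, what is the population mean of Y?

2.8

Every unit gets D=-4 under the intervention. Y values become -1, 6, 1, 0, 8; E[Y|do(D=-4)] = 2.8.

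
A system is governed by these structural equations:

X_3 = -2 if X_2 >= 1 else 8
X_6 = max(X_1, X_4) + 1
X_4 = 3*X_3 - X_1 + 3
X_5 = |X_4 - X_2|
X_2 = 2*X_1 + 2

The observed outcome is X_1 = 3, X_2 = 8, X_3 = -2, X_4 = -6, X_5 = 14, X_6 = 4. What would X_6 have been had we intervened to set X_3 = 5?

16

The intervention breaks the incoming arrows to X_3: X_3 = -2 if X_2 >= 1 else 8 no longer applies, and X_3 = 5.
X_4 = 3*X_3 - X_1 + 3  [with X_3=5, X_1=3]  = 15
X_6 = max(X_1, X_4) + 1  [with X_1=3, X_4=15]  = 16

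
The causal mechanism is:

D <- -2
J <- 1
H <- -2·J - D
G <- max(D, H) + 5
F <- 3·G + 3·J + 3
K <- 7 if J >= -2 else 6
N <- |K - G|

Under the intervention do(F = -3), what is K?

The intervention breaks the incoming arrows to F: F <- 3·G + 3·J + 3 no longer applies, and F = -3.
Since K is not a descendant of the intervened variable, it is unaffected.
K = 7 if J >= -2 else 6  [with J=1]  = 7

7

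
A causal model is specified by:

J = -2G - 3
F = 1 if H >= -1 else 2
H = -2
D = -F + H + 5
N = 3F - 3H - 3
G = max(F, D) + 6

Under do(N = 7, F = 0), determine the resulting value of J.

The joint intervention fixes N = 7, F = 0, removing each variable's own equation.
D = -F + H + 5  [with F=0, H=-2]  = 3
G = max(F, D) + 6  [with F=0, D=3]  = 9
J = -2G - 3  [with G=9]  = -21

-21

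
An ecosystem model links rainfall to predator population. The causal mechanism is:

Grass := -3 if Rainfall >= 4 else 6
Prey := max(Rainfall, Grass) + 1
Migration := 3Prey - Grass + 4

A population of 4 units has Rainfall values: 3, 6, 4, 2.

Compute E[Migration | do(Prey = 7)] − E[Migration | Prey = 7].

do(Prey=7) breaks Prey's dependence on Rainfall. With Prey=7 fixed, Migration across the units is 19, 28, 28, 19, mean 23.5.
Conditioning on Prey=7 selects the 3 unit(s) with Rainfall ∈ {3, 6, 2}. Their Migration values: 19, 28, 19. Mean = 22.
Difference = 23.5 − 22 = 1.5.

1.5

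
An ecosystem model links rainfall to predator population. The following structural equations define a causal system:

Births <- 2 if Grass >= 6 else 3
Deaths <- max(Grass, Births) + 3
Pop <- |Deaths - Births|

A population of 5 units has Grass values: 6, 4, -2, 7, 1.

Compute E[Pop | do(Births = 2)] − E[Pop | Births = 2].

do(Births=2) breaks Births's dependence on Grass. With Births=2 fixed, Pop across the units is 7, 5, 3, 8, 3, mean 5.2.
Conditioning on Births=2 selects the 2 unit(s) with Grass ∈ {6, 7}. Their Pop values: 7, 8. Mean = 7.5.
Difference = 5.2 − 7.5 = -2.3.

-2.3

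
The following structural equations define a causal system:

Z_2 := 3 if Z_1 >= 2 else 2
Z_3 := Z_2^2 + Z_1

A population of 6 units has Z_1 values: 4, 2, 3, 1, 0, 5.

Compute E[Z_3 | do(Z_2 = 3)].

The intervention sets Z_2=3 in all 6 units regardless of Z_1. Recomputing Z_3 per unit gives 13, 11, 12, 10, 9, 14; average 11.5.

11.5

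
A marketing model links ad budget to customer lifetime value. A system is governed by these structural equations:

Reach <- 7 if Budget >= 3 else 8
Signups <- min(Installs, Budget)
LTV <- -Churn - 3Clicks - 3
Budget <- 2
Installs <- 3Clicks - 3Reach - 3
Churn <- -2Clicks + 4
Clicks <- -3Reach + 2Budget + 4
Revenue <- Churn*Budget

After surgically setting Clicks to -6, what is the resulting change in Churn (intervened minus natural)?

The intervention breaks the incoming arrows to Clicks: Clicks <- -3Reach + 2Budget + 4 no longer applies, and Clicks = -6.
Churn = -2Clicks + 4  [with Clicks=-6]  = 16
Without intervention: Reach = 7 if Budget >= 3 else 8  [with Budget=2]  = 8; Clicks = -3Reach + 2Budget + 4  [with Reach=8, Budget=2]  = -16; Churn = -2Clicks + 4  [with Clicks=-16]  = 36.
Change = 16 − 36 = -20.

-20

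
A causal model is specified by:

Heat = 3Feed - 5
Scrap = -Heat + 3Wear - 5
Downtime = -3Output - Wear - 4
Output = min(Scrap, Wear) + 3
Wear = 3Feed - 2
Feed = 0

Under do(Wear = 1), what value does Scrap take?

3

The intervention breaks the incoming arrows to Wear: Wear = 3Feed - 2 no longer applies, and Wear = 1.
Heat = 3Feed - 5  [with Feed=0]  = -5
Scrap = -Heat + 3Wear - 5  [with Heat=-5, Wear=1]  = 3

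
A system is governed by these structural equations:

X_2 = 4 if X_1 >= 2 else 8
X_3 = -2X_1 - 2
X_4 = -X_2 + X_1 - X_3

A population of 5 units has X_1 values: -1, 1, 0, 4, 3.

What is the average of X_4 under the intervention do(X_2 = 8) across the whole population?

-1.8

Every unit gets X_2=8 under the intervention. X_4 values become -9, -3, -6, 6, 3; E[X_4|do(X_2=8)] = -1.8.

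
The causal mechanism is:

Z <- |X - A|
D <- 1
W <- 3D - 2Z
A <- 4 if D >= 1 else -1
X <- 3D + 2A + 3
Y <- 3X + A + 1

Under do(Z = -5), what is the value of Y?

The intervention breaks the incoming arrows to Z: Z <- |X - A| no longer applies, and Z = -5.
Since Y is not a descendant of the intervened variable, it is unaffected.
A = 4 if D >= 1 else -1  [with D=1]  = 4
X = 3D + 2A + 3  [with D=1, A=4]  = 14
Y = 3X + A + 1  [with X=14, A=4]  = 47

47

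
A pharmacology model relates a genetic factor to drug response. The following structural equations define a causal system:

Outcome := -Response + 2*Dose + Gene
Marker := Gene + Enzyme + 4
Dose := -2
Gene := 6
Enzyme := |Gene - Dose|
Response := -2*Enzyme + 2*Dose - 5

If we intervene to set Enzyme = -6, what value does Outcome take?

The intervention breaks the incoming arrows to Enzyme: Enzyme := |Gene - Dose| no longer applies, and Enzyme = -6.
Response = -2*Enzyme + 2*Dose - 5  [with Enzyme=-6, Dose=-2]  = 3
Outcome = -Response + 2*Dose + Gene  [with Response=3, Dose=-2, Gene=6]  = -1

-1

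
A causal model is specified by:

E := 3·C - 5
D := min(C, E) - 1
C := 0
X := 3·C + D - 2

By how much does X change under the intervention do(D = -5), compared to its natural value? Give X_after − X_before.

1

The intervention breaks the incoming arrows to D: D := min(C, E) - 1 no longer applies, and D = -5.
X = 3·C + D - 2  [with C=0, D=-5]  = -7
Without intervention: E = 3·C - 5  [with C=0]  = -5; D = min(C, E) - 1  [with C=0, E=-5]  = -6; X = 3·C + D - 2  [with C=0, D=-6]  = -8.
Change = -7 − (-8) = 1.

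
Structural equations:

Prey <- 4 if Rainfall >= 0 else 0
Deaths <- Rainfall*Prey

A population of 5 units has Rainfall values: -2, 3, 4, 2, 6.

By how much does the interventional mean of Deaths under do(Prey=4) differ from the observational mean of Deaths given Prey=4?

Every unit gets Prey=4 under the intervention. Deaths values become -8, 12, 16, 8, 24; E[Deaths|do(Prey=4)] = 10.4.
Observing Prey=4 restricts to units where Prey's equation naturally yields 4: Rainfall ∈ {3, 4, 2, 6}. In that subpopulation Deaths = 12, 16, 8, 24, mean 15.
Difference = 10.4 − 15 = -4.6.

-4.6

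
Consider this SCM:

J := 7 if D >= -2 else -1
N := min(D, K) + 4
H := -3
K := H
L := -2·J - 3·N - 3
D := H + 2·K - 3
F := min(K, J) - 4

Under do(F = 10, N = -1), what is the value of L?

2

Under do(F = 10, N = -1), each intervened variable's structural equation is replaced by its fixed value.
K = H  [with H=-3]  = -3
D = H + 2·K - 3  [with H=-3, K=-3]  = -12
J = 7 if D >= -2 else -1  [with D=-12]  = -1
L = -2·J - 3·N - 3  [with J=-1, N=-1]  = 2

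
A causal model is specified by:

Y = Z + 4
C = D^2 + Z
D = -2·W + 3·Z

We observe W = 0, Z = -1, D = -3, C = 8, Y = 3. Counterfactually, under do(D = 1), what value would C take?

The intervention breaks the incoming arrows to D: D = -2·W + 3·Z no longer applies, and D = 1.
C = D^2 + Z  [with D=1, Z=-1]  = 0

0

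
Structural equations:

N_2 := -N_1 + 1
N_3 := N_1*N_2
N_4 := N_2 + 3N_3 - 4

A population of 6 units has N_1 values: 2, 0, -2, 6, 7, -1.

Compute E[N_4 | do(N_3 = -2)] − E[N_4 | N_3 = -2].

do(N_3=-2) breaks N_3's dependence on N_1. With N_3=-2 fixed, N_4 across the units is -11, -9, -7, -15, -16, -8, mean -11.
Observing N_3=-2 restricts to units where N_3's equation naturally yields -2: N_1 ∈ {2, -1}. In that subpopulation N_4 = -11, -8, mean -9.5.
Difference = -11 − (-9.5) = -1.5.

-1.5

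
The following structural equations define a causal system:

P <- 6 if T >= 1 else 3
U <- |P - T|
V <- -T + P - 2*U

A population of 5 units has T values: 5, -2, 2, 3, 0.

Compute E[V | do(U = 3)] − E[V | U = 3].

0.2

do(U=3) breaks U's dependence on T. With U=3 fixed, V across the units is -5, -1, -2, -3, -3, mean -2.8.
Observing U=3 restricts to units where U's equation naturally yields 3: T ∈ {3, 0}. In that subpopulation V = -3, -3, mean -3.
Difference = -2.8 − (-3) = 0.2.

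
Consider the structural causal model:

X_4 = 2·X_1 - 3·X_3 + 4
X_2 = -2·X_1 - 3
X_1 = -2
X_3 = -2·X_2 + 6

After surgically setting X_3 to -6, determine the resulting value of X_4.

The intervention breaks the incoming arrows to X_3: X_3 = -2·X_2 + 6 no longer applies, and X_3 = -6.
X_4 = 2·X_1 - 3·X_3 + 4  [with X_1=-2, X_3=-6]  = 18

18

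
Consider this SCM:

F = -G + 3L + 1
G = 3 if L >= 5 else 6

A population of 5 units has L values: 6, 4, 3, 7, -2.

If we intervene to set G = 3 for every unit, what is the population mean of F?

8.8

Under do(G=3), G's equation is replaced by G=3 for every unit. Per-unit F: 16, 10, 7, 19, -8. Mean = 8.8.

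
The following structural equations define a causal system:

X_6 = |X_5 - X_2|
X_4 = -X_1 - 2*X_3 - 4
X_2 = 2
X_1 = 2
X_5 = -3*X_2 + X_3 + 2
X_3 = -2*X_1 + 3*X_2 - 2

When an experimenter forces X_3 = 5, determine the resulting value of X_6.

The intervention breaks the incoming arrows to X_3: X_3 = -2*X_1 + 3*X_2 - 2 no longer applies, and X_3 = 5.
X_5 = -3*X_2 + X_3 + 2  [with X_2=2, X_3=5]  = 1
X_6 = |X_5 - X_2|  [with X_5=1, X_2=2]  = 1

1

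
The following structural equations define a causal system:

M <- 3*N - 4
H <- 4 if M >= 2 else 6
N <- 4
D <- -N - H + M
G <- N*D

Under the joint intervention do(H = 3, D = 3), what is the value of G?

Setting H = 3, D = 3 by intervention discards those variables' equations.
G = N*D  [with N=4, D=3]  = 12

12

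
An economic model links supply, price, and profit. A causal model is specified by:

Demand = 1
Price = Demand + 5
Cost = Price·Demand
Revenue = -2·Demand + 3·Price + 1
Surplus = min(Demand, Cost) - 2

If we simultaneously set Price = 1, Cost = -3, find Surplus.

-5

Under do(Price = 1, Cost = -3), each intervened variable's structural equation is replaced by its fixed value.
Surplus = min(Demand, Cost) - 2  [with Demand=1, Cost=-3]  = -5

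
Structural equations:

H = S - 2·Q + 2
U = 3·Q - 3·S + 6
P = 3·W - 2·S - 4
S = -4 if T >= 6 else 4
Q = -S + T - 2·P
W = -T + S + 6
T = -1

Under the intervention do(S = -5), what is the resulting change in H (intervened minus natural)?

-63

Under do(S=-5), the mechanism S = -4 if T >= 6 else 4 is discarded; S is fixed at -5.
W = -T + S + 6  [with T=-1, S=-5]  = 2
P = 3·W - 2·S - 4  [with W=2, S=-5]  = 12
Q = -S + T - 2·P  [with S=-5, T=-1, P=12]  = -20
H = S - 2·Q + 2  [with S=-5, Q=-20]  = 37
Without intervention: S = -4 if T >= 6 else 4  [with T=-1]  = 4; W = -T + S + 6  [with T=-1, S=4]  = 11; P = 3·W - 2·S - 4  [with W=11, S=4]  = 21; Q = -S + T - 2·P  [with S=4, T=-1, P=21]  = -47; H = S - 2·Q + 2  [with S=4, Q=-47]  = 100.
Change = 37 − 100 = -63.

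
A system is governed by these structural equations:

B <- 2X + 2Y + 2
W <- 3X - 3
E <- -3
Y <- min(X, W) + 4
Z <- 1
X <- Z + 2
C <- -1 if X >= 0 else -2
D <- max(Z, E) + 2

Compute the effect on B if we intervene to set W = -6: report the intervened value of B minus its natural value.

-18

Intervening sets W = -6 and removes its equation (W <- 3X - 3).
X = Z + 2  [with Z=1]  = 3
Y = min(X, W) + 4  [with X=3, W=-6]  = -2
B = 2X + 2Y + 2  [with X=3, Y=-2]  = 4
Without intervention: X = Z + 2  [with Z=1]  = 3; W = 3X - 3  [with X=3]  = 6; Y = min(X, W) + 4  [with X=3, W=6]  = 7; B = 2X + 2Y + 2  [with X=3, Y=7]  = 22.
Change = 4 − 22 = -18.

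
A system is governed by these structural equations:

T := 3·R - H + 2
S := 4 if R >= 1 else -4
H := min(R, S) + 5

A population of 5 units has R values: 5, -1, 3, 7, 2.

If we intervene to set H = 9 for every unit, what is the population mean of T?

The intervention sets H=9 in all 5 units regardless of R. Recomputing T per unit gives 8, -10, 2, 14, -1; average 2.6.

2.6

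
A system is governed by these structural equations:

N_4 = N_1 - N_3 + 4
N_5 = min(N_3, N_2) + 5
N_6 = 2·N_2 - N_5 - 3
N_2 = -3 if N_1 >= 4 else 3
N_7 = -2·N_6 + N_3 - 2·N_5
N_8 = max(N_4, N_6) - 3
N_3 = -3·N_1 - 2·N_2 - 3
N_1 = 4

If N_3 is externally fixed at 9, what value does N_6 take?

-11

The intervention breaks the incoming arrows to N_3: N_3 = -3·N_1 - 2·N_2 - 3 no longer applies, and N_3 = 9.
N_2 = -3 if N_1 >= 4 else 3  [with N_1=4]  = -3
N_5 = min(N_3, N_2) + 5  [with N_3=9, N_2=-3]  = 2
N_6 = 2·N_2 - N_5 - 3  [with N_2=-3, N_5=2]  = -11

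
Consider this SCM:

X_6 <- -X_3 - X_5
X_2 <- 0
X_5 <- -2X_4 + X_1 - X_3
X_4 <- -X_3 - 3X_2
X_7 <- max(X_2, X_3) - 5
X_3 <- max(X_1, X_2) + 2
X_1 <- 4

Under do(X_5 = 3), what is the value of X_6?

-9

The intervention breaks the incoming arrows to X_5: X_5 <- -2X_4 + X_1 - X_3 no longer applies, and X_5 = 3.
X_3 = max(X_1, X_2) + 2  [with X_1=4, X_2=0]  = 6
X_6 = -X_3 - X_5  [with X_3=6, X_5=3]  = -9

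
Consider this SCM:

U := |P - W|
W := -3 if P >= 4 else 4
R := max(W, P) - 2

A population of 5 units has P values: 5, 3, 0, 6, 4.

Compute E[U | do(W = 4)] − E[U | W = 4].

The intervention sets W=4 in all 5 units regardless of P. Recomputing U per unit gives 1, 1, 4, 2, 0; average 1.6.
Conditioning on W=4 selects the 2 unit(s) with P ∈ {3, 0}. Their U values: 1, 4. Mean = 2.5.
Difference = 1.6 − 2.5 = -0.9.

-0.9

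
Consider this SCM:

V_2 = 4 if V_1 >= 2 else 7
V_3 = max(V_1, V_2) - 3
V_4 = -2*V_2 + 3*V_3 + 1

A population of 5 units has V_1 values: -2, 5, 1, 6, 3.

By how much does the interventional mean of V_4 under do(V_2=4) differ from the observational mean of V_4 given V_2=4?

The intervention sets V_2=4 in all 5 units regardless of V_1. Recomputing V_4 per unit gives -4, -1, -4, 2, -4; average -2.2.
Conditioning on V_2=4 selects the 3 unit(s) with V_1 ∈ {5, 6, 3}. Their V_4 values: -1, 2, -4. Mean = -1.
Difference = -2.2 − (-1) = -1.2.

-1.2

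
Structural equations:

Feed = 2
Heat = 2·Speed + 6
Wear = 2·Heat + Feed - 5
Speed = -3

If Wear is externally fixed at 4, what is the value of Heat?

Under do(Wear=4), the mechanism Wear = 2·Heat + Feed - 5 is discarded; Wear is fixed at 4.
Since Heat is not a descendant of the intervened variable, it is unaffected.
Heat = 2·Speed + 6  [with Speed=-3]  = 0

0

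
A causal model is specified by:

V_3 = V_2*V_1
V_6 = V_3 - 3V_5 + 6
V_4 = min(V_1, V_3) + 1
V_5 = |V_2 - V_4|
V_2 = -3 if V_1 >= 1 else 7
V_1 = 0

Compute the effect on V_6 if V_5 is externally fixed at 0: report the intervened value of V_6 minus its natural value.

The intervention breaks the incoming arrows to V_5: V_5 = |V_2 - V_4| no longer applies, and V_5 = 0.
V_2 = -3 if V_1 >= 1 else 7  [with V_1=0]  = 7
V_3 = V_2*V_1  [with V_2=7, V_1=0]  = 0
V_6 = V_3 - 3V_5 + 6  [with V_3=0, V_5=0]  = 6
Without intervention: V_2 = -3 if V_1 >= 1 else 7  [with V_1=0]  = 7; V_3 = V_2*V_1  [with V_2=7, V_1=0]  = 0; V_4 = min(V_1, V_3) + 1  [with V_1=0, V_3=0]  = 1; V_5 = |V_2 - V_4|  [with V_2=7, V_4=1]  = 6; V_6 = V_3 - 3V_5 + 6  [with V_3=0, V_5=6]  = -12.
Change = 6 − (-12) = 18.

18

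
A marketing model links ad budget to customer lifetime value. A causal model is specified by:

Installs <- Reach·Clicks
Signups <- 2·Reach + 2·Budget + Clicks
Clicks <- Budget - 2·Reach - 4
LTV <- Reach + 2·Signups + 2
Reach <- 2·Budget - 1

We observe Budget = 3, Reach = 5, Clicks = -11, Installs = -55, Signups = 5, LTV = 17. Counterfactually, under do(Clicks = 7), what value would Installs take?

35

The intervention breaks the incoming arrows to Clicks: Clicks <- Budget - 2·Reach - 4 no longer applies, and Clicks = 7.
Reach = 2·Budget - 1  [with Budget=3]  = 5
Installs = Reach·Clicks  [with Reach=5, Clicks=7]  = 35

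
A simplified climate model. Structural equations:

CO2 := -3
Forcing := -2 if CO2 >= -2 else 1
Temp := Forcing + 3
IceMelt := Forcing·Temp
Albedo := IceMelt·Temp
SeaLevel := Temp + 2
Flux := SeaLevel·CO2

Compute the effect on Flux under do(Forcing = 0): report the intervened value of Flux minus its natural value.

Under do(Forcing=0), the mechanism Forcing := -2 if CO2 >= -2 else 1 is discarded; Forcing is fixed at 0.
Temp = Forcing + 3  [with Forcing=0]  = 3
SeaLevel = Temp + 2  [with Temp=3]  = 5
Flux = SeaLevel·CO2  [with SeaLevel=5, CO2=-3]  = -15
Without intervention: Forcing = -2 if CO2 >= -2 else 1  [with CO2=-3]  = 1; Temp = Forcing + 3  [with Forcing=1]  = 4; SeaLevel = Temp + 2  [with Temp=4]  = 6; Flux = SeaLevel·CO2  [with SeaLevel=6, CO2=-3]  = -18.
Change = -15 − (-18) = 3.

3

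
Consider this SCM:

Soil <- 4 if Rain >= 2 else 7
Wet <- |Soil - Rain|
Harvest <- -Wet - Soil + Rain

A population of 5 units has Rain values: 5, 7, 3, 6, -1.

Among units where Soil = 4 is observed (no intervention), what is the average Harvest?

-0.5

Observing Soil=4 restricts to units where Soil's equation naturally yields 4: Rain ∈ {5, 7, 3, 6}. In that subpopulation Harvest = 0, 0, -2, 0, mean -0.5.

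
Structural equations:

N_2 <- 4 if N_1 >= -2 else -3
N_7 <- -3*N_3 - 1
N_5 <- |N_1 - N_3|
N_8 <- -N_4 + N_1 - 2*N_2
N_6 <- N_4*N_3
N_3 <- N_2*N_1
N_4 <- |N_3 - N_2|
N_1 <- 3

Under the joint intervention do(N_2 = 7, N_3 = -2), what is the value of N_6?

Under do(N_2 = 7, N_3 = -2), each intervened variable's structural equation is replaced by its fixed value.
N_4 = |N_3 - N_2|  [with N_3=-2, N_2=7]  = 9
N_6 = N_4*N_3  [with N_4=9, N_3=-2]  = -18

-18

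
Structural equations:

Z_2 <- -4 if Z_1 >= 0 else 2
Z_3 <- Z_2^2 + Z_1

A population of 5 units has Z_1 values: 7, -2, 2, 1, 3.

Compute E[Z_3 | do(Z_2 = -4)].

Every unit gets Z_2=-4 under the intervention. Z_3 values become 23, 14, 18, 17, 19; E[Z_3|do(Z_2=-4)] = 18.2.

18.2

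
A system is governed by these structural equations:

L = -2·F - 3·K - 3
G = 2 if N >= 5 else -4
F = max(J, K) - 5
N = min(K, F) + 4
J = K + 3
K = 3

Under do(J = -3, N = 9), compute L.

-8

The joint intervention fixes J = -3, N = 9, removing each variable's own equation.
F = max(J, K) - 5  [with J=-3, K=3]  = -2
L = -2·F - 3·K - 3  [with F=-2, K=3]  = -8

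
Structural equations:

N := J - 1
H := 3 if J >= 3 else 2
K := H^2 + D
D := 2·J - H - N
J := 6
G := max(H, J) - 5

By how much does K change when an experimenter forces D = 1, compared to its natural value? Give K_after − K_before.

The intervention breaks the incoming arrows to D: D := 2·J - H - N no longer applies, and D = 1.
H = 3 if J >= 3 else 2  [with J=6]  = 3
K = H^2 + D  [with H=3, D=1]  = 10
Without intervention: H = 3 if J >= 3 else 2  [with J=6]  = 3; N = J - 1  [with J=6]  = 5; D = 2·J - H - N  [with J=6, H=3, N=5]  = 4; K = H^2 + D  [with H=3, D=4]  = 13.
Change = 10 − 13 = -3.

-3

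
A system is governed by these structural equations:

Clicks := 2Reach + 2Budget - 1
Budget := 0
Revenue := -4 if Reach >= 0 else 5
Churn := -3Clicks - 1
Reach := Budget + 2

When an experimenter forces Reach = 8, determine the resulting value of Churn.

-46

Under do(Reach=8), the mechanism Reach := Budget + 2 is discarded; Reach is fixed at 8.
Clicks = 2Reach + 2Budget - 1  [with Reach=8, Budget=0]  = 15
Churn = -3Clicks - 1  [with Clicks=15]  = -46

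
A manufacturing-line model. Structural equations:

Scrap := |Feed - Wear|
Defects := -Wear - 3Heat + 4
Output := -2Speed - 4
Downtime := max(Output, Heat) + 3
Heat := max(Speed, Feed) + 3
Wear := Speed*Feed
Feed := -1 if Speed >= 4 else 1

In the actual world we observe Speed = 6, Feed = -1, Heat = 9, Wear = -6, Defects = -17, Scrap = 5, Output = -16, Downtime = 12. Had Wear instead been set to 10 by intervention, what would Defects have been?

-33

Intervening sets Wear = 10 and removes its equation (Wear := Speed*Feed).
Feed = -1 if Speed >= 4 else 1  [with Speed=6]  = -1
Heat = max(Speed, Feed) + 3  [with Speed=6, Feed=-1]  = 9
Defects = -Wear - 3Heat + 4  [with Wear=10, Heat=9]  = -33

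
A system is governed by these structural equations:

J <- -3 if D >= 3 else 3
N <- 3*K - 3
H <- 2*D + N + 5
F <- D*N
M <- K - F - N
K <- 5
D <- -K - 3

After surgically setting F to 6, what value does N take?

Under do(F=6), the mechanism F <- D*N is discarded; F is fixed at 6.
No directed path runs from F to N, so N keeps its natural value.
N = 3*K - 3  [with K=5]  = 12

12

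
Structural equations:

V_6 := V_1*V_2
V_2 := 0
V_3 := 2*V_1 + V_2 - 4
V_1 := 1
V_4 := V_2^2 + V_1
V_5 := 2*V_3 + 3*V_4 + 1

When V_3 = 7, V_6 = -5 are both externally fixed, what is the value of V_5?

The joint intervention fixes V_3 = 7, V_6 = -5, removing each variable's own equation.
V_4 = V_2^2 + V_1  [with V_2=0, V_1=1]  = 1
V_5 = 2*V_3 + 3*V_4 + 1  [with V_3=7, V_4=1]  = 18

18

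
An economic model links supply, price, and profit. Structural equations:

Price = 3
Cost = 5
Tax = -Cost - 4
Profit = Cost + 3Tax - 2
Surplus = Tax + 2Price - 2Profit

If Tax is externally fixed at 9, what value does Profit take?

30

The intervention breaks the incoming arrows to Tax: Tax = -Cost - 4 no longer applies, and Tax = 9.
Profit = Cost + 3Tax - 2  [with Cost=5, Tax=9]  = 30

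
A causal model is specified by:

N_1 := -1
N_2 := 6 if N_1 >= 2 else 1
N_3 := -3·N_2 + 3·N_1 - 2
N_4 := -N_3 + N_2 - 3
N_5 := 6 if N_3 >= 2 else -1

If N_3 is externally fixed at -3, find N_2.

1

Under do(N_3=-3), the mechanism N_3 := -3·N_2 + 3·N_1 - 2 is discarded; N_3 is fixed at -3.
Since N_2 is not a descendant of the intervened variable, it is unaffected.
N_2 = 6 if N_1 >= 2 else 1  [with N_1=-1]  = 1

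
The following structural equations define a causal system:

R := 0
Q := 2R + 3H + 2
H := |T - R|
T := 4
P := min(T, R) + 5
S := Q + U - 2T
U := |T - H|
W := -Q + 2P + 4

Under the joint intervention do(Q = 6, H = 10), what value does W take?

8

The joint intervention fixes Q = 6, H = 10, removing each variable's own equation.
P = min(T, R) + 5  [with T=4, R=0]  = 5
W = -Q + 2P + 4  [with Q=6, P=5]  = 8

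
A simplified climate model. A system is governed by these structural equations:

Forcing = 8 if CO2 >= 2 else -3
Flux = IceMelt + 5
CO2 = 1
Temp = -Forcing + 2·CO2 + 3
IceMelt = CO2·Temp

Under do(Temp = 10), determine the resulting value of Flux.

do(Temp=10) replaces the equation Temp = -Forcing + 2·CO2 + 3 with the constant Temp = 10.
IceMelt = CO2·Temp  [with CO2=1, Temp=10]  = 10
Flux = IceMelt + 5  [with IceMelt=10]  = 15

15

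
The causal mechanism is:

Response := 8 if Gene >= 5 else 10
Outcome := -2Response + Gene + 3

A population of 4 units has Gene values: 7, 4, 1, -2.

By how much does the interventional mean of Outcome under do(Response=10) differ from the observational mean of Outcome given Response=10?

1.5

do(Response=10) breaks Response's dependence on Gene. With Response=10 fixed, Outcome across the units is -10, -13, -16, -19, mean -14.5.
E[Outcome|Response=10] averages over only the 3 units with Response=10 (Gene = 4, 1, -2): Outcome = -13, -16, -19, mean -16.
Difference = -14.5 − (-16) = 1.5.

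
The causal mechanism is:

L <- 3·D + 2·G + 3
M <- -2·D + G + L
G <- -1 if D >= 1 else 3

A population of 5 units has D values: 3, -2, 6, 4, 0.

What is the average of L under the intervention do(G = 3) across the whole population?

15.6

do(G=3) breaks G's dependence on D. With G=3 fixed, L across the units is 18, 3, 27, 21, 9, mean 15.6.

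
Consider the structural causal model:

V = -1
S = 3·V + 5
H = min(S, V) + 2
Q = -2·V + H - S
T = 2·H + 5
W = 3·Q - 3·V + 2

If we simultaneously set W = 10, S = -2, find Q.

4

Under do(W = 10, S = -2), each intervened variable's structural equation is replaced by its fixed value.
H = min(S, V) + 2  [with S=-2, V=-1]  = 0
Q = -2·V + H - S  [with V=-1, H=0, S=-2]  = 4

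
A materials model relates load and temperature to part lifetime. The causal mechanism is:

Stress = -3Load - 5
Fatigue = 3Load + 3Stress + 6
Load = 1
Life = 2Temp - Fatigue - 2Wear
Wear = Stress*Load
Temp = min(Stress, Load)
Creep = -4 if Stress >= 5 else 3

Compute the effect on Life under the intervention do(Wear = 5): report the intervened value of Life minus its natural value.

Under do(Wear=5), the mechanism Wear = Stress*Load is discarded; Wear is fixed at 5.
Stress = -3Load - 5  [with Load=1]  = -8
Temp = min(Stress, Load)  [with Stress=-8, Load=1]  = -8
Fatigue = 3Load + 3Stress + 6  [with Load=1, Stress=-8]  = -15
Life = 2Temp - Fatigue - 2Wear  [with Temp=-8, Fatigue=-15, Wear=5]  = -11
Without intervention: Stress = -3Load - 5  [with Load=1]  = -8; Temp = min(Stress, Load)  [with Stress=-8, Load=1]  = -8; Wear = Stress*Load  [with Stress=-8, Load=1]  = -8; Fatigue = 3Load + 3Stress + 6  [with Load=1, Stress=-8]  = -15; Life = 2Temp - Fatigue - 2Wear  [with Temp=-8, Fatigue=-15, Wear=-8]  = 15.
Change = -11 − 15 = -26.

-26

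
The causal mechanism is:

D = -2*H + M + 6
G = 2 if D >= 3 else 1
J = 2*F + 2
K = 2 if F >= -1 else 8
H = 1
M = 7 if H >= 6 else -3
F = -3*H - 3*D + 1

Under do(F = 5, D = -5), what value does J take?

12

The joint intervention fixes F = 5, D = -5, removing each variable's own equation.
J = 2*F + 2  [with F=5]  = 12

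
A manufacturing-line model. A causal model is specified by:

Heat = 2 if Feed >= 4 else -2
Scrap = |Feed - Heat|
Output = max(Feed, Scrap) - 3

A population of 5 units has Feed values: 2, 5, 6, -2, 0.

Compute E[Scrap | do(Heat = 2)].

Under do(Heat=2), Heat's equation is replaced by Heat=2 for every unit. Per-unit Scrap: 0, 3, 4, 4, 2. Mean = 2.6.

2.6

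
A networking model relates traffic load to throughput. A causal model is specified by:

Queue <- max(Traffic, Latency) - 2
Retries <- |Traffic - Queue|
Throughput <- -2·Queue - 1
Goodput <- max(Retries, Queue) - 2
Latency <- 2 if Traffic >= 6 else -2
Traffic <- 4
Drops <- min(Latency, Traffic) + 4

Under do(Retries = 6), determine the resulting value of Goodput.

Under do(Retries=6), the mechanism Retries <- |Traffic - Queue| is discarded; Retries is fixed at 6.
Latency = 2 if Traffic >= 6 else -2  [with Traffic=4]  = -2
Queue = max(Traffic, Latency) - 2  [with Traffic=4, Latency=-2]  = 2
Goodput = max(Retries, Queue) - 2  [with Retries=6, Queue=2]  = 4

4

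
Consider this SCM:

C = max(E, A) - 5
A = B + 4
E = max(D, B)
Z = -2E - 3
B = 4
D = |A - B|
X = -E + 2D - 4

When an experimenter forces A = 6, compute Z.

-11

Under do(A=6), the mechanism A = B + 4 is discarded; A is fixed at 6.
D = |A - B|  [with A=6, B=4]  = 2
E = max(D, B)  [with D=2, B=4]  = 4
Z = -2E - 3  [with E=4]  = -11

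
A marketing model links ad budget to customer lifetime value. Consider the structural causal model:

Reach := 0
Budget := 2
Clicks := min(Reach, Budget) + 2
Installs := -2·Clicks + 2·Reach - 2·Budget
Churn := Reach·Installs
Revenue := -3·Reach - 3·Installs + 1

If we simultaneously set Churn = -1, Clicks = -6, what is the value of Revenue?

-23

The joint intervention fixes Churn = -1, Clicks = -6, removing each variable's own equation.
Installs = -2·Clicks + 2·Reach - 2·Budget  [with Clicks=-6, Reach=0, Budget=2]  = 8
Revenue = -3·Reach - 3·Installs + 1  [with Reach=0, Installs=8]  = -23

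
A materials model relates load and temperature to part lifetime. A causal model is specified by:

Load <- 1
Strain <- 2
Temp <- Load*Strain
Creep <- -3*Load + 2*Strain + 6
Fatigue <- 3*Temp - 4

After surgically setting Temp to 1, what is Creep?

7

The intervention breaks the incoming arrows to Temp: Temp <- Load*Strain no longer applies, and Temp = 1.
Creep is not downstream of the intervention, so its value is determined by the original equations.
Creep = -3*Load + 2*Strain + 6  [with Load=1, Strain=2]  = 7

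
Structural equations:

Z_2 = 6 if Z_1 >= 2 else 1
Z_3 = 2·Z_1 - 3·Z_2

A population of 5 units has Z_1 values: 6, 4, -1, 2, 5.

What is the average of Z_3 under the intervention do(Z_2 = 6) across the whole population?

Under do(Z_2=6), Z_2's equation is replaced by Z_2=6 for every unit. Per-unit Z_3: -6, -10, -20, -14, -8. Mean = -11.6.

-11.6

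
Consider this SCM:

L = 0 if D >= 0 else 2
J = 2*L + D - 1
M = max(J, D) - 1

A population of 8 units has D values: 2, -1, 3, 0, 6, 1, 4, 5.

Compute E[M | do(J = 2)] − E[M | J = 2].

0.75

do(J=2) breaks J's dependence on D. With J=2 fixed, M across the units is 1, 1, 2, 1, 5, 1, 3, 4, mean 2.25.
E[M|J=2] averages over only the 2 units with J=2 (D = -1, 3): M = 1, 2, mean 1.5.
Difference = 2.25 − 1.5 = 0.75.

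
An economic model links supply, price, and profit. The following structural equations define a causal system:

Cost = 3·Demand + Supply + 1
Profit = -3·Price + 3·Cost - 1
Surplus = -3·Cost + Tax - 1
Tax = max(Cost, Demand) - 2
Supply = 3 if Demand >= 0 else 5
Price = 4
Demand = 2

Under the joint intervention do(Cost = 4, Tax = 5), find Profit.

The joint intervention fixes Cost = 4, Tax = 5, removing each variable's own equation.
Profit = -3·Price + 3·Cost - 1  [with Price=4, Cost=4]  = -1

-1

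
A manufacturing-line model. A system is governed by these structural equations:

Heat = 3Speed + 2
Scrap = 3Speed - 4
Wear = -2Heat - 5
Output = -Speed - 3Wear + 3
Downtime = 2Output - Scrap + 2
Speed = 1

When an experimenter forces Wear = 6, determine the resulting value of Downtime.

The intervention breaks the incoming arrows to Wear: Wear = -2Heat - 5 no longer applies, and Wear = 6.
Scrap = 3Speed - 4  [with Speed=1]  = -1
Output = -Speed - 3Wear + 3  [with Speed=1, Wear=6]  = -16
Downtime = 2Output - Scrap + 2  [with Output=-16, Scrap=-1]  = -29

-29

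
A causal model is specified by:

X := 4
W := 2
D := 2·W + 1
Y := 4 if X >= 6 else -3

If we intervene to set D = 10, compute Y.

The intervention breaks the incoming arrows to D: D := 2·W + 1 no longer applies, and D = 10.
Y is not downstream of the intervention, so its value is determined by the original equations.
Y = 4 if X >= 6 else -3  [with X=4]  = -3

-3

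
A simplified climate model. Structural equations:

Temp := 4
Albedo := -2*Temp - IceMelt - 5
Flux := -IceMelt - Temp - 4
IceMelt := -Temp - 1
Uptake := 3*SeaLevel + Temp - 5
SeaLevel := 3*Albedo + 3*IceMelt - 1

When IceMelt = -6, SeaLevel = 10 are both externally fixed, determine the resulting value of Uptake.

The joint intervention fixes IceMelt = -6, SeaLevel = 10, removing each variable's own equation.
Uptake = 3*SeaLevel + Temp - 5  [with SeaLevel=10, Temp=4]  = 29

29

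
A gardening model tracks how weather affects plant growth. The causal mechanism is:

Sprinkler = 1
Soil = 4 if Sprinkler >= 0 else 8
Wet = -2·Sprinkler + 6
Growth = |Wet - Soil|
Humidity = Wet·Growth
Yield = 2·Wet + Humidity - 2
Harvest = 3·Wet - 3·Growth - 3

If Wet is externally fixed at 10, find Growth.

The intervention breaks the incoming arrows to Wet: Wet = -2·Sprinkler + 6 no longer applies, and Wet = 10.
Soil = 4 if Sprinkler >= 0 else 8  [with Sprinkler=1]  = 4
Growth = |Wet - Soil|  [with Wet=10, Soil=4]  = 6

6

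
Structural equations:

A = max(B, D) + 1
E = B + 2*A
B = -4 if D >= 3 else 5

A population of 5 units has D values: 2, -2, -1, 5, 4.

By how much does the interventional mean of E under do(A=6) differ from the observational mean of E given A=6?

Under do(A=6), A's equation is replaced by A=6 for every unit. Per-unit E: 17, 17, 17, 8, 8. Mean = 13.4.
Conditioning on A=6 selects the 4 unit(s) with D ∈ {2, -2, -1, 5}. Their E values: 17, 17, 17, 8. Mean = 14.75.
Difference = 13.4 − 14.75 = -1.35.

-1.35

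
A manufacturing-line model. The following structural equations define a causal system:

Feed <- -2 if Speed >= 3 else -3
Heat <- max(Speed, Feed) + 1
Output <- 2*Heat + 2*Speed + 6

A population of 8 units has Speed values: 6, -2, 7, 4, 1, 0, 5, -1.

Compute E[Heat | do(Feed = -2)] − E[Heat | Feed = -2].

-3

Under do(Feed=-2), Feed's equation is replaced by Feed=-2 for every unit. Per-unit Heat: 7, -1, 8, 5, 2, 1, 6, 0. Mean = 3.5.
Conditioning on Feed=-2 selects the 4 unit(s) with Speed ∈ {6, 7, 4, 5}. Their Heat values: 7, 8, 5, 6. Mean = 6.5.
Difference = 3.5 − 6.5 = -3.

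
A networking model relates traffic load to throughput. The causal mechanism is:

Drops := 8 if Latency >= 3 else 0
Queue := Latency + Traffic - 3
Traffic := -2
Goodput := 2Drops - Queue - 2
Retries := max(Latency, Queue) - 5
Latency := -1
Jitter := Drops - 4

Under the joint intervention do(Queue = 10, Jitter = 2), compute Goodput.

-12

Under do(Queue = 10, Jitter = 2), each intervened variable's structural equation is replaced by its fixed value.
Drops = 8 if Latency >= 3 else 0  [with Latency=-1]  = 0
Goodput = 2Drops - Queue - 2  [with Drops=0, Queue=10]  = -12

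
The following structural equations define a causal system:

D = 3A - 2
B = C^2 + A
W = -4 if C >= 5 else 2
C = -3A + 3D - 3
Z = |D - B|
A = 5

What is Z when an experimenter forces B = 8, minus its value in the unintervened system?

Under do(B=8), the mechanism B = C^2 + A is discarded; B is fixed at 8.
D = 3A - 2  [with A=5]  = 13
Z = |D - B|  [with D=13, B=8]  = 5
Without intervention: D = 3A - 2  [with A=5]  = 13; C = -3A + 3D - 3  [with A=5, D=13]  = 21; B = C^2 + A  [with C=21, A=5]  = 446; Z = |D - B|  [with D=13, B=446]  = 433.
Change = 5 − 433 = -428.

-428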